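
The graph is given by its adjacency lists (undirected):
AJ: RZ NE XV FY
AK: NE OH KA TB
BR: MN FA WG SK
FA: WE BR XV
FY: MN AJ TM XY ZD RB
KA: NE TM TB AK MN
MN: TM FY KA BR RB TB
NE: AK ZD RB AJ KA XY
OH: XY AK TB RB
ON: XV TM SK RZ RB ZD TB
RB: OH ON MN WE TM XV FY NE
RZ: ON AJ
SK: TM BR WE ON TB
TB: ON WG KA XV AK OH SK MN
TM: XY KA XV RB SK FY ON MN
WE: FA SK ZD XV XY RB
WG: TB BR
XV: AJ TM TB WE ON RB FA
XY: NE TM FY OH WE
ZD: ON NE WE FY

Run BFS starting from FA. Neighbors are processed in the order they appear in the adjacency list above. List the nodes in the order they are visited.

Visit FA; enqueue WE, BR, XV → queue [WE, BR, XV]
Visit WE; enqueue SK, ZD, XY, RB → queue [BR, XV, SK, ZD, XY, RB]
Visit BR; enqueue MN, WG → queue [XV, SK, ZD, XY, RB, MN, WG]
Visit XV; enqueue AJ, TM, TB, ON → queue [SK, ZD, XY, RB, MN, WG, AJ, TM, TB, ON]
Visit SK → queue [ZD, XY, RB, MN, WG, AJ, TM, TB, ON]
Visit ZD; enqueue NE, FY → queue [XY, RB, MN, WG, AJ, TM, TB, ON, NE, FY]
Visit XY; enqueue OH → queue [RB, MN, WG, AJ, TM, TB, ON, NE, FY, OH]
Visit RB → queue [MN, WG, AJ, TM, TB, ON, NE, FY, OH]
Visit MN; enqueue KA → queue [WG, AJ, TM, TB, ON, NE, FY, OH, KA]
Visit WG → queue [AJ, TM, TB, ON, NE, FY, OH, KA]
Visit AJ; enqueue RZ → queue [TM, TB, ON, NE, FY, OH, KA, RZ]
Visit TM → queue [TB, ON, NE, FY, OH, KA, RZ]
Visit TB; enqueue AK → queue [ON, NE, FY, OH, KA, RZ, AK]
Visit ON → queue [NE, FY, OH, KA, RZ, AK]
Visit NE → queue [FY, OH, KA, RZ, AK]
Visit FY → queue [OH, KA, RZ, AK]
Visit OH → queue [KA, RZ, AK]
Visit KA → queue [RZ, AK]
Visit RZ → queue [AK]
Visit AK → queue []

FA -> WE -> BR -> XV -> SK -> ZD -> XY -> RB -> MN -> WG -> AJ -> TM -> TB -> ON -> NE -> FY -> OH -> KA -> RZ -> AK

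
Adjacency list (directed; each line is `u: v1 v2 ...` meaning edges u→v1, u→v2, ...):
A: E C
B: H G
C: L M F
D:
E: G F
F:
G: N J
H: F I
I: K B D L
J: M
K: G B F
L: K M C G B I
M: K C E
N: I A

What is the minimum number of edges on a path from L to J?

Level 0: L
Level 1: B, C, G, I, K, M
Level 2: D, E, F, H, J, N
Level 3: A
J first appears at level 2.

2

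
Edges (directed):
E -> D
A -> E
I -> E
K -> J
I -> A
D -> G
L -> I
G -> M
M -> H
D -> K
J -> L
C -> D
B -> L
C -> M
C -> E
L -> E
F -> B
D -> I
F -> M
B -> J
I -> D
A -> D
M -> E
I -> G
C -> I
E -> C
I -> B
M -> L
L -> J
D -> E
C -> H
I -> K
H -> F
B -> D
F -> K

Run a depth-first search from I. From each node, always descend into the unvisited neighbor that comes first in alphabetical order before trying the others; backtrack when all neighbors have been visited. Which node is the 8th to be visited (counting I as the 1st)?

Visit I
I → A
A → D
D → E
E → C
C → H
H → F
F → B
B → J
J → L
F → K
F → M
D → G

Visit order: I, A, D, E, C, H, F, B, J, L, K, M, G

B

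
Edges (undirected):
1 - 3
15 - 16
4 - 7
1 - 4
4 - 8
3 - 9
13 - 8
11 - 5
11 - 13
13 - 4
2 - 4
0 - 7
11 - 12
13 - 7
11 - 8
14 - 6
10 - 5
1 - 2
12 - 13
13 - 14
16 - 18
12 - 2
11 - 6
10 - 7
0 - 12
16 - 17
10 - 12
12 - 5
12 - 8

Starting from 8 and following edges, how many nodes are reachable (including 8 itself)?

BFS from 8 visits: 8, 4, 11, 12, 13, 1, 2, 7, 5, 6, 0, 10, 14, 3, 9
Reachable nodes: 15 of 19 total.

15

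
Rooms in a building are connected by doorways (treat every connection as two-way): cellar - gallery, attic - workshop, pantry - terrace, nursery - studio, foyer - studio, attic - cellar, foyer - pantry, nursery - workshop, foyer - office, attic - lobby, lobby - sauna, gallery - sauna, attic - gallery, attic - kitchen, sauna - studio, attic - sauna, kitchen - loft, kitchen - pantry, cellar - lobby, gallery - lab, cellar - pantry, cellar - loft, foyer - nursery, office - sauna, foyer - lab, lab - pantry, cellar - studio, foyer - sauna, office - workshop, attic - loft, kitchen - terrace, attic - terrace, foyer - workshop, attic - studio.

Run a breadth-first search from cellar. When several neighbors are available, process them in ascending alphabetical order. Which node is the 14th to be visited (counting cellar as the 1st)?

Visit cellar; enqueue attic, gallery, lobby, loft, pantry, studio → queue [attic, gallery, lobby, loft, pantry, studio]
Visit attic; enqueue kitchen, sauna, terrace, workshop → queue [gallery, lobby, loft, pantry, studio, kitchen, sauna, terrace, workshop]
Visit gallery; enqueue lab → queue [lobby, loft, pantry, studio, kitchen, sauna, terrace, workshop, lab]
Visit lobby → queue [loft, pantry, studio, kitchen, sauna, terrace, workshop, lab]
Visit loft → queue [pantry, studio, kitchen, sauna, terrace, workshop, lab]
Visit pantry; enqueue foyer → queue [studio, kitchen, sauna, terrace, workshop, lab, foyer]
Visit studio; enqueue nursery → queue [kitchen, sauna, terrace, workshop, lab, foyer, nursery]
Visit kitchen → queue [sauna, terrace, workshop, lab, foyer, nursery]
Visit sauna; enqueue office → queue [terrace, workshop, lab, foyer, nursery, office]
Visit terrace → queue [workshop, lab, foyer, nursery, office]
Visit workshop → queue [lab, foyer, nursery, office]
Visit lab → queue [foyer, nursery, office]
Visit foyer → queue [nursery, office]
Visit nursery → queue [office]
Visit office → queue []

Visit order: cellar, attic, gallery, lobby, loft, pantry, studio, kitchen, sauna, terrace, workshop, lab, foyer, nursery, office

nursery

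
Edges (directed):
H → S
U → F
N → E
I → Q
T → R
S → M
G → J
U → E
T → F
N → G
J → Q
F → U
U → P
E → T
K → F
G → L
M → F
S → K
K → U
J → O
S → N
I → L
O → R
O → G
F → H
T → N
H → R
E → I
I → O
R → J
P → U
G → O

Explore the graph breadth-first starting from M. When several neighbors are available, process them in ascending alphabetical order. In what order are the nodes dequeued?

Visit M; enqueue F → queue [F]
Visit F; enqueue H, U → queue [H, U]
Visit H; enqueue R, S → queue [U, R, S]
Visit U; enqueue E, P → queue [R, S, E, P]
Visit R; enqueue J → queue [S, E, P, J]
Visit S; enqueue K, N → queue [E, P, J, K, N]
Visit E; enqueue I, T → queue [P, J, K, N, I, T]
Visit P → queue [J, K, N, I, T]
Visit J; enqueue O, Q → queue [K, N, I, T, O, Q]
Visit K → queue [N, I, T, O, Q]
Visit N; enqueue G → queue [I, T, O, Q, G]
Visit I; enqueue L → queue [T, O, Q, G, L]
Visit T → queue [O, Q, G, L]
Visit O → queue [Q, G, L]
Visit Q → queue [G, L]
Visit G → queue [L]
Visit L → queue []

M → F → H → U → R → S → E → P → J → K → N → I → T → O → Q → G → L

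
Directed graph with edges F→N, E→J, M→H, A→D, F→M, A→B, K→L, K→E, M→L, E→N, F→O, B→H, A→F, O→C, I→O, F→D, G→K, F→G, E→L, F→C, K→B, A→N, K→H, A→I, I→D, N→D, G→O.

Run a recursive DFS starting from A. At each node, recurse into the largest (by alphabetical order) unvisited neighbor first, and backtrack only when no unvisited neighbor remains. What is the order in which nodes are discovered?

A → N → D → I → O → C → F → M → L → H → G → K → E → J → B

Visit A
A → N
N → D
A → I
I → O
O → C
A → F
F → M
M → L
M → H
F → G
G → K
K → E
E → J
K → B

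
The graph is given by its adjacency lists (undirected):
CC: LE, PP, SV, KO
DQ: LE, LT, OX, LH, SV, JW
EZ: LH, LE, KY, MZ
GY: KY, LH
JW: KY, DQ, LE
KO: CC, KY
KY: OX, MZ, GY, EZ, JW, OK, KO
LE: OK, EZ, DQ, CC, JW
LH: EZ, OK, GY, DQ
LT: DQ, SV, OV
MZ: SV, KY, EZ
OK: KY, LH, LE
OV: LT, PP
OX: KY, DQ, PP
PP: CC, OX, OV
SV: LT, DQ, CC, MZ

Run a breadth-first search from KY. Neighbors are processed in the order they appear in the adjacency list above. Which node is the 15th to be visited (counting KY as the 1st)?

LT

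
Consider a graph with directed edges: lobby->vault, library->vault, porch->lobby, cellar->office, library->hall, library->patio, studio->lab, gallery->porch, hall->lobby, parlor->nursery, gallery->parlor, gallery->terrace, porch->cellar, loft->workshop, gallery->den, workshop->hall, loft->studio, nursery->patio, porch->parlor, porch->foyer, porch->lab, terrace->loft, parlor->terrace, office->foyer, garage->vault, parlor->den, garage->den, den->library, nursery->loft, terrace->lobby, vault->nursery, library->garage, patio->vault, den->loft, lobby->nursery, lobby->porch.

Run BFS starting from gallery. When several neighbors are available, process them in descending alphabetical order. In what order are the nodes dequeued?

gallery, terrace, porch, parlor, den, loft, lobby, lab, foyer, cellar, nursery, library, workshop, studio, vault, office, patio, hall, garage

Visit gallery; enqueue terrace, porch, parlor, den → queue [terrace, porch, parlor, den]
Visit terrace; enqueue loft, lobby → queue [porch, parlor, den, loft, lobby]
Visit porch; enqueue lab, foyer, cellar → queue [parlor, den, loft, lobby, lab, foyer, cellar]
Visit parlor; enqueue nursery → queue [den, loft, lobby, lab, foyer, cellar, nursery]
Visit den; enqueue library → queue [loft, lobby, lab, foyer, cellar, nursery, library]
Visit loft; enqueue workshop, studio → queue [lobby, lab, foyer, cellar, nursery, library, workshop, studio]
Visit lobby; enqueue vault → queue [lab, foyer, cellar, nursery, library, workshop, studio, vault]
Visit lab → queue [foyer, cellar, nursery, library, workshop, studio, vault]
Visit foyer → queue [cellar, nursery, library, workshop, studio, vault]
Visit cellar; enqueue office → queue [nursery, library, workshop, studio, vault, office]
Visit nursery; enqueue patio → queue [library, workshop, studio, vault, office, patio]
Visit library; enqueue hall, garage → queue [workshop, studio, vault, office, patio, hall, garage]
Visit workshop → queue [studio, vault, office, patio, hall, garage]
Visit studio → queue [vault, office, patio, hall, garage]
Visit vault → queue [office, patio, hall, garage]
Visit office → queue [patio, hall, garage]
Visit patio → queue [hall, garage]
Visit hall → queue [garage]
Visit garage → queue []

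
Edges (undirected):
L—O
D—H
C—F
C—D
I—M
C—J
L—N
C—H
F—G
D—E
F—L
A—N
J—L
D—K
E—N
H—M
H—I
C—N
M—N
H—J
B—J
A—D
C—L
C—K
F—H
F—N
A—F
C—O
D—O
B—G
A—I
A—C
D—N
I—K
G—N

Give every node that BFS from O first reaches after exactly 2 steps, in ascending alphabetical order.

Level 0: O
Level 1: C, D, L
Level 2: A, E, F, H, J, K, N
Level 3: B, G, I, M

A, E, F, H, J, K, N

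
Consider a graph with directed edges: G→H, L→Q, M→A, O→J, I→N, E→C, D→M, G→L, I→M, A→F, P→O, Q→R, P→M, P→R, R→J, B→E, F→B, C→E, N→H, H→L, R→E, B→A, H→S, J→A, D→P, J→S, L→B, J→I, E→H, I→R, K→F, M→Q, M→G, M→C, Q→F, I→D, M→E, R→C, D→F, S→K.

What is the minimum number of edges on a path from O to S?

Level 0: O
Level 1: J
Level 2: A, I, S
Level 3: D, F, K, M, N, R
Level 4: B, C, E, G, H, P, Q
Level 5: L
S first appears at level 2.

2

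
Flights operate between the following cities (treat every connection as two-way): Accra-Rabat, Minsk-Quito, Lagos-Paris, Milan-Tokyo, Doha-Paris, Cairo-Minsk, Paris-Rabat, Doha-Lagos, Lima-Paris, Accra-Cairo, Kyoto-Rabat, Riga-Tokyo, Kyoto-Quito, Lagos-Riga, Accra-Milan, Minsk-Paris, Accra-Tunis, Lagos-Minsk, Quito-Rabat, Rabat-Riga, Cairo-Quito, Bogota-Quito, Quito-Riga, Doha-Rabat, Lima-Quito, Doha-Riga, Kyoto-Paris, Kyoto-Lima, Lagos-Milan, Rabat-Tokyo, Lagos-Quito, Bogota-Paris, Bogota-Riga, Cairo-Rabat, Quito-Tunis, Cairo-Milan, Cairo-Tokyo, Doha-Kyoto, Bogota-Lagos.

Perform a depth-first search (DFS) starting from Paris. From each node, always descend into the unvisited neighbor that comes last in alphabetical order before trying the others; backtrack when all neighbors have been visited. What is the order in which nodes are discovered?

Paris, Rabat, Tokyo, Riga, Quito, Tunis, Accra, Milan, Lagos, Minsk, Cairo, Doha, Kyoto, Lima, Bogota

Visit Paris
Paris → Rabat
Rabat → Tokyo
Tokyo → Riga
Riga → Quito
Quito → Tunis
Tunis → Accra
Accra → Milan
Milan → Lagos
Lagos → Minsk
Minsk → Cairo
Lagos → Doha
Doha → Kyoto
Kyoto → Lima
Lagos → Bogota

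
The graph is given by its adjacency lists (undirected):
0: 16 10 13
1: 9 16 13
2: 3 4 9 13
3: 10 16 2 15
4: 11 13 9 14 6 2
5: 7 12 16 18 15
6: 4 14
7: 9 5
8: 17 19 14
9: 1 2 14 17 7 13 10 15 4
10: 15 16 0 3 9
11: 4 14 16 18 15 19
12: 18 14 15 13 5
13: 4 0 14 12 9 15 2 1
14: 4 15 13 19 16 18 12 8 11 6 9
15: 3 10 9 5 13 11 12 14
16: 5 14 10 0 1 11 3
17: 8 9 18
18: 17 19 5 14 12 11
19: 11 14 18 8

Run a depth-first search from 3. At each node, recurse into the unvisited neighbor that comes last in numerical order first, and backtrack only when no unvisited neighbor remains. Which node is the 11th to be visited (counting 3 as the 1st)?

5

Visit 3
3 → 16
16 → 14
14 → 19
19 → 18
18 → 17
17 → 9
9 → 15
15 → 13
13 → 12
12 → 5
5 → 7
13 → 4
4 → 11
4 → 6
4 → 2
13 → 1
13 → 0
0 → 10
17 → 8

Visit order: 3, 16, 14, 19, 18, 17, 9, 15, 13, 12, 5, 7, 4, 11, 6, 2, 1, 0, 10, 8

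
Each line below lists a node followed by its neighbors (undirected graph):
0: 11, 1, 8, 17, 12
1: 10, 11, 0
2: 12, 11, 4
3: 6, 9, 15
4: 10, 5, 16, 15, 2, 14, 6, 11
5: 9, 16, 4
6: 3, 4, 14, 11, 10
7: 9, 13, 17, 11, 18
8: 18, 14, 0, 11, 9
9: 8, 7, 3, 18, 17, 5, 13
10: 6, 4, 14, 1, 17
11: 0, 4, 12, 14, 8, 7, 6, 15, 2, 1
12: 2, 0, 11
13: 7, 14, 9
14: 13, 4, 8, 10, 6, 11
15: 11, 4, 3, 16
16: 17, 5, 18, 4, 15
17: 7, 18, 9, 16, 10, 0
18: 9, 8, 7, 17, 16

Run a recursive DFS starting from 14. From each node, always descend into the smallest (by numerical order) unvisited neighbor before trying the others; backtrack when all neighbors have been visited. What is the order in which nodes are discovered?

14 → 4 → 2 → 11 → 0 → 1 → 10 → 6 → 3 → 9 → 5 → 16 → 15 → 17 → 7 → 13 → 18 → 8 → 12

Visit 14
14 → 4
4 → 2
2 → 11
11 → 0
0 → 1
1 → 10
10 → 6
6 → 3
3 → 9
9 → 5
5 → 16
16 → 15
16 → 17
17 → 7
7 → 13
7 → 18
18 → 8
0 → 12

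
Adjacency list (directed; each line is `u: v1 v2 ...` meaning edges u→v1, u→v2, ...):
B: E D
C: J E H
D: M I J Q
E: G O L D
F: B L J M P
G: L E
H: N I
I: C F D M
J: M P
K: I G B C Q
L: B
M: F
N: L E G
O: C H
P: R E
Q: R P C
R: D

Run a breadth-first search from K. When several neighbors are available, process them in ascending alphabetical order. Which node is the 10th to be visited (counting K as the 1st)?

J

Visit K; enqueue B, C, G, I, Q → queue [B, C, G, I, Q]
Visit B; enqueue D, E → queue [C, G, I, Q, D, E]
Visit C; enqueue H, J → queue [G, I, Q, D, E, H, J]
Visit G; enqueue L → queue [I, Q, D, E, H, J, L]
Visit I; enqueue F, M → queue [Q, D, E, H, J, L, F, M]
Visit Q; enqueue P, R → queue [D, E, H, J, L, F, M, P, R]
Visit D → queue [E, H, J, L, F, M, P, R]
Visit E; enqueue O → queue [H, J, L, F, M, P, R, O]
Visit H; enqueue N → queue [J, L, F, M, P, R, O, N]
Visit J → queue [L, F, M, P, R, O, N]
Visit L → queue [F, M, P, R, O, N]
Visit F → queue [M, P, R, O, N]
Visit M → queue [P, R, O, N]
Visit P → queue [R, O, N]
Visit R → queue [O, N]
Visit O → queue [N]
Visit N → queue []

Visit order: K, B, C, G, I, Q, D, E, H, J, L, F, M, P, R, O, N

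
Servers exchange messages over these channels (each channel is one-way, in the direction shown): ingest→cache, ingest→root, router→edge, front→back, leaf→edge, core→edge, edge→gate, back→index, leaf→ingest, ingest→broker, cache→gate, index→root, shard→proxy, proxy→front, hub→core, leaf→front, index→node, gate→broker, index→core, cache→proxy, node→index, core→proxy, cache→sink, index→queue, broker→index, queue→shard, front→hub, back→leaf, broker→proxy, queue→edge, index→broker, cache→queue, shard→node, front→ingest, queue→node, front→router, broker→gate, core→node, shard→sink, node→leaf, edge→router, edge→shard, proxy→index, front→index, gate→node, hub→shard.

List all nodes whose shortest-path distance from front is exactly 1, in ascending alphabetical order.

Level 0: front
Level 1: back, hub, index, ingest, router
Level 2: broker, cache, core, edge, leaf, node, queue, root, shard
Level 3: gate, proxy, sink

back, hub, index, ingest, router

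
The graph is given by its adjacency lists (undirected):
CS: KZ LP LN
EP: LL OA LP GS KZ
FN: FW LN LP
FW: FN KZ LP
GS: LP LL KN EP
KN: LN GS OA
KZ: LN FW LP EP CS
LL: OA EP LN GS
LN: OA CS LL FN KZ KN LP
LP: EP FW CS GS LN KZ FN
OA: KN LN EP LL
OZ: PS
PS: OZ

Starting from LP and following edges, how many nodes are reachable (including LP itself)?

11

BFS from LP visits: LP, EP, FW, CS, GS, LN, KZ, FN, LL, OA, KN
Reachable nodes: 11 of 13 total.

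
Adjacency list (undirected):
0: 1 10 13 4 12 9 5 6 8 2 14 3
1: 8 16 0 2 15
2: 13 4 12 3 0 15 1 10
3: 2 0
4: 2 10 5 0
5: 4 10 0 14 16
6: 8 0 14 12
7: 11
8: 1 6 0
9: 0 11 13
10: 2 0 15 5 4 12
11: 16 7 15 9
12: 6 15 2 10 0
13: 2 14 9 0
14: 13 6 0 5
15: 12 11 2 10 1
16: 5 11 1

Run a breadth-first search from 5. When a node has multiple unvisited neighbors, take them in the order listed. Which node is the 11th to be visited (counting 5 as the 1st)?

13

Visit 5; enqueue 4, 10, 0, 14, 16 → queue [4, 10, 0, 14, 16]
Visit 4; enqueue 2 → queue [10, 0, 14, 16, 2]
Visit 10; enqueue 15, 12 → queue [0, 14, 16, 2, 15, 12]
Visit 0; enqueue 1, 13, 9, 6, 8, 3 → queue [14, 16, 2, 15, 12, 1, 13, 9, 6, 8, 3]
Visit 14 → queue [16, 2, 15, 12, 1, 13, 9, 6, 8, 3]
Visit 16; enqueue 11 → queue [2, 15, 12, 1, 13, 9, 6, 8, 3, 11]
Visit 2 → queue [15, 12, 1, 13, 9, 6, 8, 3, 11]
Visit 15 → queue [12, 1, 13, 9, 6, 8, 3, 11]
Visit 12 → queue [1, 13, 9, 6, 8, 3, 11]
Visit 1 → queue [13, 9, 6, 8, 3, 11]
Visit 13 → queue [9, 6, 8, 3, 11]
Visit 9 → queue [6, 8, 3, 11]
Visit 6 → queue [8, 3, 11]
Visit 8 → queue [3, 11]
Visit 3 → queue [11]
Visit 11; enqueue 7 → queue [7]
Visit 7 → queue []

Visit order: 5, 4, 10, 0, 14, 16, 2, 15, 12, 1, 13, 9, 6, 8, 3, 11, 7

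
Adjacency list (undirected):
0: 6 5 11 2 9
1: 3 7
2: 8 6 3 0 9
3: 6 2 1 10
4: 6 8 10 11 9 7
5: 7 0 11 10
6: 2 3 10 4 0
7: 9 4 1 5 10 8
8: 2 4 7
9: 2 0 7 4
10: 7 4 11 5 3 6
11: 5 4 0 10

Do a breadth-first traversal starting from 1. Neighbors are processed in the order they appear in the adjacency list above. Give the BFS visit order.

1 → 3 → 7 → 6 → 2 → 10 → 9 → 4 → 5 → 8 → 0 → 11

Visit 1; enqueue 3, 7 → queue [3, 7]
Visit 3; enqueue 6, 2, 10 → queue [7, 6, 2, 10]
Visit 7; enqueue 9, 4, 5, 8 → queue [6, 2, 10, 9, 4, 5, 8]
Visit 6; enqueue 0 → queue [2, 10, 9, 4, 5, 8, 0]
Visit 2 → queue [10, 9, 4, 5, 8, 0]
Visit 10; enqueue 11 → queue [9, 4, 5, 8, 0, 11]
Visit 9 → queue [4, 5, 8, 0, 11]
Visit 4 → queue [5, 8, 0, 11]
Visit 5 → queue [8, 0, 11]
Visit 8 → queue [0, 11]
Visit 0 → queue [11]
Visit 11 → queue []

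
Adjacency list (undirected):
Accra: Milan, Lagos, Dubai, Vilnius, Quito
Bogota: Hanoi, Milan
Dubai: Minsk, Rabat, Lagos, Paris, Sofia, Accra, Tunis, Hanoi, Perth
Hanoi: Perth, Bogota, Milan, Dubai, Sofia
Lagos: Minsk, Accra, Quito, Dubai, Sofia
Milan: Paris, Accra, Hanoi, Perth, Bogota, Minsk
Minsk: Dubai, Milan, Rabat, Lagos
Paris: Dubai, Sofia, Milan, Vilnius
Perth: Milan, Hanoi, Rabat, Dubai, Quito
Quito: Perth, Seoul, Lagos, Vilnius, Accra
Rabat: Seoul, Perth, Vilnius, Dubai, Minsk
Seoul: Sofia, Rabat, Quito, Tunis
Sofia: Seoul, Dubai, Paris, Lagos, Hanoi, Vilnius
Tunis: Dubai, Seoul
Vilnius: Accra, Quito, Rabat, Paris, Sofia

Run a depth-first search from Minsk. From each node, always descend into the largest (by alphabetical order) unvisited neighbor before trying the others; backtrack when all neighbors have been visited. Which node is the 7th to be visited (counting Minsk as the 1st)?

Dubai

Visit Minsk
Minsk → Rabat
Rabat → Vilnius
Vilnius → Sofia
Sofia → Seoul
Seoul → Tunis
Tunis → Dubai
Dubai → Perth
Perth → Quito
Quito → Lagos
Lagos → Accra
Accra → Milan
Milan → Paris
Milan → Hanoi
Hanoi → Bogota

Visit order: Minsk, Rabat, Vilnius, Sofia, Seoul, Tunis, Dubai, Perth, Quito, Lagos, Accra, Milan, Paris, Hanoi, Bogota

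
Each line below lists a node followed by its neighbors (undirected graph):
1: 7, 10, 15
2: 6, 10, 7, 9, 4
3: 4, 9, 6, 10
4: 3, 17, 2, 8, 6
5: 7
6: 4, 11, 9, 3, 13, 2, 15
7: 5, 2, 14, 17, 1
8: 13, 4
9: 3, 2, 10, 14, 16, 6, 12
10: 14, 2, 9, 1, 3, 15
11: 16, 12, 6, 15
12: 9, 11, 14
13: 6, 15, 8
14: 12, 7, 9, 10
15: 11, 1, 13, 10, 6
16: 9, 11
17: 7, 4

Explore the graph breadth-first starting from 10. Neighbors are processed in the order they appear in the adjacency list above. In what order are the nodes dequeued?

10 14 2 9 1 3 15 12 7 6 4 16 11 13 5 17 8

Visit 10; enqueue 14, 2, 9, 1, 3, 15 → queue [14, 2, 9, 1, 3, 15]
Visit 14; enqueue 12, 7 → queue [2, 9, 1, 3, 15, 12, 7]
Visit 2; enqueue 6, 4 → queue [9, 1, 3, 15, 12, 7, 6, 4]
Visit 9; enqueue 16 → queue [1, 3, 15, 12, 7, 6, 4, 16]
Visit 1 → queue [3, 15, 12, 7, 6, 4, 16]
Visit 3 → queue [15, 12, 7, 6, 4, 16]
Visit 15; enqueue 11, 13 → queue [12, 7, 6, 4, 16, 11, 13]
Visit 12 → queue [7, 6, 4, 16, 11, 13]
Visit 7; enqueue 5, 17 → queue [6, 4, 16, 11, 13, 5, 17]
Visit 6 → queue [4, 16, 11, 13, 5, 17]
Visit 4; enqueue 8 → queue [16, 11, 13, 5, 17, 8]
Visit 16 → queue [11, 13, 5, 17, 8]
Visit 11 → queue [13, 5, 17, 8]
Visit 13 → queue [5, 17, 8]
Visit 5 → queue [17, 8]
Visit 17 → queue [8]
Visit 8 → queue []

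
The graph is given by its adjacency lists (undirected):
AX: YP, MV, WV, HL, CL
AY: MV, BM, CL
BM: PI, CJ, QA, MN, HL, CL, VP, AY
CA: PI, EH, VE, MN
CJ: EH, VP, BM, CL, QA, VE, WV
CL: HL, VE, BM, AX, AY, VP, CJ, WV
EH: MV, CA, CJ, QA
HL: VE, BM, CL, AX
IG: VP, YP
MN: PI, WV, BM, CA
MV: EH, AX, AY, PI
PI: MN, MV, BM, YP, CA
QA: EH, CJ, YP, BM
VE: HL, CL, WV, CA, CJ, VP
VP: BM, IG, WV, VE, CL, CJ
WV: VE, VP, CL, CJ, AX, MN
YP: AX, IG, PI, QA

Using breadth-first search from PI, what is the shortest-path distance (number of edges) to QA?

2

Level 0: PI
Level 1: BM, CA, MN, MV, YP
Level 2: AX, AY, CJ, CL, EH, HL, IG, QA, VE, VP, WV
QA first appears at level 2.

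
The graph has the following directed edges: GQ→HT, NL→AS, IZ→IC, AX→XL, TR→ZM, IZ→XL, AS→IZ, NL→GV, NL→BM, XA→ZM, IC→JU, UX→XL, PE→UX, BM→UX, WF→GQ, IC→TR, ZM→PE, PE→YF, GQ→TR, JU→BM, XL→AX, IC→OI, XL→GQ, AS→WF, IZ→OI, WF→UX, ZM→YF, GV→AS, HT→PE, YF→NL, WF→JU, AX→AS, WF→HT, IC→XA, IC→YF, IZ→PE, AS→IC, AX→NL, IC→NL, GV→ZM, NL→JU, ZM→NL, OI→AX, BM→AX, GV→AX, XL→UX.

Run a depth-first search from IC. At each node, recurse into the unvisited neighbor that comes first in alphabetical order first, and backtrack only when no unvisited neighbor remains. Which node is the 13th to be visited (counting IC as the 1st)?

TR

Visit IC
IC → JU
JU → BM
BM → AX
AX → AS
AS → IZ
IZ → OI
IZ → PE
PE → UX
UX → XL
XL → GQ
GQ → HT
GQ → TR
TR → ZM
ZM → NL
NL → GV
ZM → YF
AS → WF
IC → XA

Visit order: IC, JU, BM, AX, AS, IZ, OI, PE, UX, XL, GQ, HT, TR, ZM, NL, GV, YF, WF, XA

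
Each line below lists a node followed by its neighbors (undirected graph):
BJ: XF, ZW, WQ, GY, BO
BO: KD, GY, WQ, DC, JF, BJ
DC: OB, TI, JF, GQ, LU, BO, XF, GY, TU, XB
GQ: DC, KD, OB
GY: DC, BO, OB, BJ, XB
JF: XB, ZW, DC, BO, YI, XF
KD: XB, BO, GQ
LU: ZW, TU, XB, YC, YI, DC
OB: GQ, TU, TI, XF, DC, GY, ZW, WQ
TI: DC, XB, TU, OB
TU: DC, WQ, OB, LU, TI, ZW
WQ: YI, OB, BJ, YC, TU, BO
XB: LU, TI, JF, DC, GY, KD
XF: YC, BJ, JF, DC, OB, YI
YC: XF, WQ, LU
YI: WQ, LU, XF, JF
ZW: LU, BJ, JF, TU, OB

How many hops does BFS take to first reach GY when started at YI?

Level 0: YI
Level 1: JF, LU, WQ, XF
Level 2: BJ, BO, DC, OB, TU, XB, YC, ZW
Level 3: GQ, GY, KD, TI
GY first appears at level 3.

3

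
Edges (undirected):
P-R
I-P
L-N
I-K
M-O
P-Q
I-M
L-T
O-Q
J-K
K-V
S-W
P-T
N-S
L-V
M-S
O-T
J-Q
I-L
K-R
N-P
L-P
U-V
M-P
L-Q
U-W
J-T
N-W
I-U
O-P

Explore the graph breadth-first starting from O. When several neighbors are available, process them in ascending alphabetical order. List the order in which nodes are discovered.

Visit O; enqueue M, P, Q, T → queue [M, P, Q, T]
Visit M; enqueue I, S → queue [P, Q, T, I, S]
Visit P; enqueue L, N, R → queue [Q, T, I, S, L, N, R]
Visit Q; enqueue J → queue [T, I, S, L, N, R, J]
Visit T → queue [I, S, L, N, R, J]
Visit I; enqueue K, U → queue [S, L, N, R, J, K, U]
Visit S; enqueue W → queue [L, N, R, J, K, U, W]
Visit L; enqueue V → queue [N, R, J, K, U, W, V]
Visit N → queue [R, J, K, U, W, V]
Visit R → queue [J, K, U, W, V]
Visit J → queue [K, U, W, V]
Visit K → queue [U, W, V]
Visit U → queue [W, V]
Visit W → queue [V]
Visit V → queue []

O → M → P → Q → T → I → S → L → N → R → J → K → U → W → V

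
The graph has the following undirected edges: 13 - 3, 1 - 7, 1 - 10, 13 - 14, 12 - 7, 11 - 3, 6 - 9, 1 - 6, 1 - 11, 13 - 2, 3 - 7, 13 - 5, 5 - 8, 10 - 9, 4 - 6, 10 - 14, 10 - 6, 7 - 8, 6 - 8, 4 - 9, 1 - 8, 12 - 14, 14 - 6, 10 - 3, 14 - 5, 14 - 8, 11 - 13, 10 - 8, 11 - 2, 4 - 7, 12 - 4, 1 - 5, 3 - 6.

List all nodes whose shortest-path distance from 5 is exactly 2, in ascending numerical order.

2, 3, 6, 7, 10, 11, 12

Level 0: 5
Level 1: 1, 8, 13, 14
Level 2: 2, 3, 6, 7, 10, 11, 12
Level 3: 4, 9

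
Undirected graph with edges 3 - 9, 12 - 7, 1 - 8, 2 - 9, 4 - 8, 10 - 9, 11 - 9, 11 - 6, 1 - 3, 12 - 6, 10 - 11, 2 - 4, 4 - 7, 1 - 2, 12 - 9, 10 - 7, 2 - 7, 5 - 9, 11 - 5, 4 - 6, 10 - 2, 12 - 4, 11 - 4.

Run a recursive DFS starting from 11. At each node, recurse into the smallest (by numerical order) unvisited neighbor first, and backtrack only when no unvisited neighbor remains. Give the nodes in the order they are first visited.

11 4 2 1 3 9 5 10 7 12 6 8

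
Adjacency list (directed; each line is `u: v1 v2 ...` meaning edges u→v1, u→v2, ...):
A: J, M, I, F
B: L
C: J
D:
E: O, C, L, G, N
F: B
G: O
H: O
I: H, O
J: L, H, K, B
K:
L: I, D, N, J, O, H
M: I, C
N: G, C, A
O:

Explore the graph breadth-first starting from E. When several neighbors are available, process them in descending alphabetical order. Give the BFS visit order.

E, O, N, L, G, C, A, J, I, H, D, M, F, K, B

Visit E; enqueue O, N, L, G, C → queue [O, N, L, G, C]
Visit O → queue [N, L, G, C]
Visit N; enqueue A → queue [L, G, C, A]
Visit L; enqueue J, I, H, D → queue [G, C, A, J, I, H, D]
Visit G → queue [C, A, J, I, H, D]
Visit C → queue [A, J, I, H, D]
Visit A; enqueue M, F → queue [J, I, H, D, M, F]
Visit J; enqueue K, B → queue [I, H, D, M, F, K, B]
Visit I → queue [H, D, M, F, K, B]
Visit H → queue [D, M, F, K, B]
Visit D → queue [M, F, K, B]
Visit M → queue [F, K, B]
Visit F → queue [K, B]
Visit K → queue [B]
Visit B → queue []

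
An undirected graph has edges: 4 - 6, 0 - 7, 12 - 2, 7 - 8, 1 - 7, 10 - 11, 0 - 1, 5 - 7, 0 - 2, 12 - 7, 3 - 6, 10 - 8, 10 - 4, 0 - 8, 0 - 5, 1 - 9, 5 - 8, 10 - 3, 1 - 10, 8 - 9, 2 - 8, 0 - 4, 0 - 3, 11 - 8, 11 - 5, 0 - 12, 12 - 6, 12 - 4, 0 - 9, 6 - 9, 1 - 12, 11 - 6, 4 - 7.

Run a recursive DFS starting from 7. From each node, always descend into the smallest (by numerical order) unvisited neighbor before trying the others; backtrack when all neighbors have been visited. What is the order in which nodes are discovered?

7, 0, 1, 9, 6, 3, 10, 4, 12, 2, 8, 5, 11

Visit 7
7 → 0
0 → 1
1 → 9
9 → 6
6 → 3
3 → 10
10 → 4
4 → 12
12 → 2
2 → 8
8 → 5
5 → 11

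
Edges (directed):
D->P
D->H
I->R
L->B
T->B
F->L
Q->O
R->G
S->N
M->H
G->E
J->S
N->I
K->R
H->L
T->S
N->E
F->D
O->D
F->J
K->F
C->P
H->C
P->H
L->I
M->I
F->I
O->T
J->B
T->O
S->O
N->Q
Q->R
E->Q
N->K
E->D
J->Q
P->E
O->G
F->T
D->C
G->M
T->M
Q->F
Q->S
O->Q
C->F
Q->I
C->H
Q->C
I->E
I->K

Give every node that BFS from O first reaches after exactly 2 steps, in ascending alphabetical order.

B, C, E, F, H, I, M, P, R, S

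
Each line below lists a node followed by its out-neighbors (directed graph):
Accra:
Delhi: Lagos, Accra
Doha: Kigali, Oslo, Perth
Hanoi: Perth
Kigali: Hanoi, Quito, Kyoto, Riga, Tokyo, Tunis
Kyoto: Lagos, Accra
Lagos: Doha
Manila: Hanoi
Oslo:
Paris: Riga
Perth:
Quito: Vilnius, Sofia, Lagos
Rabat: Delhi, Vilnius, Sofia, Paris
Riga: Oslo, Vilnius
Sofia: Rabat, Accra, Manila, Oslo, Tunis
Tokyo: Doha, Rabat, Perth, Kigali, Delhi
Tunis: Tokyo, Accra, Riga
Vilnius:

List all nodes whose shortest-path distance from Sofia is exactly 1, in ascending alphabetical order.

Level 0: Sofia
Level 1: Accra, Manila, Oslo, Rabat, Tunis
Level 2: Delhi, Hanoi, Paris, Riga, Tokyo, Vilnius
Level 3: Doha, Kigali, Lagos, Perth
Level 4: Kyoto, Quito

Accra, Manila, Oslo, Rabat, Tunis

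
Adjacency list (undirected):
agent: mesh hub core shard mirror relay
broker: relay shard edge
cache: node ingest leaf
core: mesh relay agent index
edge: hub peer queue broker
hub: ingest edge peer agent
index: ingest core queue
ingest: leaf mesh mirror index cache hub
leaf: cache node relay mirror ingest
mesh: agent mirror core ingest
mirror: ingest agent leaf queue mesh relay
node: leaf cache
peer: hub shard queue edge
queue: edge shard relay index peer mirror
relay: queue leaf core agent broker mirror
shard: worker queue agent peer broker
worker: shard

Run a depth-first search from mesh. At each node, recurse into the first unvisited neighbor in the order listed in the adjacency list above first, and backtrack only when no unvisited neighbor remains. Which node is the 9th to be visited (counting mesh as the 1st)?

queue

Visit mesh
mesh → agent
agent → hub
hub → ingest
ingest → leaf
leaf → cache
cache → node
leaf → relay
relay → queue
queue → edge
edge → peer
peer → shard
shard → worker
shard → broker
queue → index
index → core
queue → mirror

Visit order: mesh, agent, hub, ingest, leaf, cache, node, relay, queue, edge, peer, shard, worker, broker, index, core, mirror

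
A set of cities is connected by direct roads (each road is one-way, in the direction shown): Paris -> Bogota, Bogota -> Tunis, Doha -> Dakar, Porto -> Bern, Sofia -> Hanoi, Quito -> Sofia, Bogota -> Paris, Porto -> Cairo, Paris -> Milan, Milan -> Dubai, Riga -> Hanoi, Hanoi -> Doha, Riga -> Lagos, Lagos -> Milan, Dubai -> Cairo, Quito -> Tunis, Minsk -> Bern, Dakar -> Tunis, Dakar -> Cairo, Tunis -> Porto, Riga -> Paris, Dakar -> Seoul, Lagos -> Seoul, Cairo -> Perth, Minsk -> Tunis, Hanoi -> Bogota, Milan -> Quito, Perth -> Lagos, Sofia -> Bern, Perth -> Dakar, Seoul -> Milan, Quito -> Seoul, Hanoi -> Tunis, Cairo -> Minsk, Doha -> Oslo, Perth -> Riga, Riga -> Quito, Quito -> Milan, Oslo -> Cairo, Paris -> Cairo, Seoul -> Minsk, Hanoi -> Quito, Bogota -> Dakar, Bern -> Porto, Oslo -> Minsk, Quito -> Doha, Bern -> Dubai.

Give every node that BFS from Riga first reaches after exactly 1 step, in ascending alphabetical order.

Level 0: Riga
Level 1: Hanoi, Lagos, Paris, Quito
Level 2: Bogota, Cairo, Doha, Milan, Seoul, Sofia, Tunis
Level 3: Bern, Dakar, Dubai, Minsk, Oslo, Perth, Porto

Hanoi, Lagos, Paris, Quito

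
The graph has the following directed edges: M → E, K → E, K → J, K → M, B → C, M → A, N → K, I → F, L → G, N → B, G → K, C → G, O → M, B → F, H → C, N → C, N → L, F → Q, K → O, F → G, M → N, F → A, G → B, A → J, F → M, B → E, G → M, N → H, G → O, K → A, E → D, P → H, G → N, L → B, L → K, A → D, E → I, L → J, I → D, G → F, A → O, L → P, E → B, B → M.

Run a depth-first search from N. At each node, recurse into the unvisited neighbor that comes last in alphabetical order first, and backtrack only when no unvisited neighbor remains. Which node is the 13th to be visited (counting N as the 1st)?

Visit N
N → L
L → P
P → H
H → C
C → G
G → O
O → M
M → E
E → I
I → F
F → Q
F → A
A → J
A → D
E → B
G → K

Visit order: N, L, P, H, C, G, O, M, E, I, F, Q, A, J, D, B, K

A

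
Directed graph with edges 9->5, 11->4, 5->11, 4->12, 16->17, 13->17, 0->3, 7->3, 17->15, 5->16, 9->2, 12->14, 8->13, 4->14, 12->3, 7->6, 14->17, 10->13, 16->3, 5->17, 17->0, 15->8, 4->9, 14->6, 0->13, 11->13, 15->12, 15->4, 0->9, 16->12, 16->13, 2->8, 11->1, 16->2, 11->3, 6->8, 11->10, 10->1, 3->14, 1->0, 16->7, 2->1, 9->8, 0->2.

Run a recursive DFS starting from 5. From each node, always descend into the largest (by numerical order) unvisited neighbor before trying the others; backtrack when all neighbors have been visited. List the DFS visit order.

Visit 5
5 → 17
17 → 15
15 → 12
12 → 14
14 → 6
6 → 8
8 → 13
12 → 3
15 → 4
4 → 9
9 → 2
2 → 1
1 → 0
5 → 16
16 → 7
5 → 11
11 → 10

5 17 15 12 14 6 8 13 3 4 9 2 1 0 16 7 11 10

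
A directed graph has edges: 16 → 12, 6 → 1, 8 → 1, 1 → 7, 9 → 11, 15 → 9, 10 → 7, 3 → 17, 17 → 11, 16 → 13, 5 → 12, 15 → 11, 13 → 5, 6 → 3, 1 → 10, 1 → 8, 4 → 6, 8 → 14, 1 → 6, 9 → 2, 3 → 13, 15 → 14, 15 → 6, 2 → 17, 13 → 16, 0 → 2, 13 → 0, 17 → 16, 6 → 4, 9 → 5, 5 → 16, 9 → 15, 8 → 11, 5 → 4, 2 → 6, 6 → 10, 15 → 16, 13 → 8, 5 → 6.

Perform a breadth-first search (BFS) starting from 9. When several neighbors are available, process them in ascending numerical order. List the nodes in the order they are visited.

Visit 9; enqueue 2, 5, 11, 15 → queue [2, 5, 11, 15]
Visit 2; enqueue 6, 17 → queue [5, 11, 15, 6, 17]
Visit 5; enqueue 4, 12, 16 → queue [11, 15, 6, 17, 4, 12, 16]
Visit 11 → queue [15, 6, 17, 4, 12, 16]
Visit 15; enqueue 14 → queue [6, 17, 4, 12, 16, 14]
Visit 6; enqueue 1, 3, 10 → queue [17, 4, 12, 16, 14, 1, 3, 10]
Visit 17 → queue [4, 12, 16, 14, 1, 3, 10]
Visit 4 → queue [12, 16, 14, 1, 3, 10]
Visit 12 → queue [16, 14, 1, 3, 10]
Visit 16; enqueue 13 → queue [14, 1, 3, 10, 13]
Visit 14 → queue [1, 3, 10, 13]
Visit 1; enqueue 7, 8 → queue [3, 10, 13, 7, 8]
Visit 3 → queue [10, 13, 7, 8]
Visit 10 → queue [13, 7, 8]
Visit 13; enqueue 0 → queue [7, 8, 0]
Visit 7 → queue [8, 0]
Visit 8 → queue [0]
Visit 0 → queue []

9, 2, 5, 11, 15, 6, 17, 4, 12, 16, 14, 1, 3, 10, 13, 7, 8, 0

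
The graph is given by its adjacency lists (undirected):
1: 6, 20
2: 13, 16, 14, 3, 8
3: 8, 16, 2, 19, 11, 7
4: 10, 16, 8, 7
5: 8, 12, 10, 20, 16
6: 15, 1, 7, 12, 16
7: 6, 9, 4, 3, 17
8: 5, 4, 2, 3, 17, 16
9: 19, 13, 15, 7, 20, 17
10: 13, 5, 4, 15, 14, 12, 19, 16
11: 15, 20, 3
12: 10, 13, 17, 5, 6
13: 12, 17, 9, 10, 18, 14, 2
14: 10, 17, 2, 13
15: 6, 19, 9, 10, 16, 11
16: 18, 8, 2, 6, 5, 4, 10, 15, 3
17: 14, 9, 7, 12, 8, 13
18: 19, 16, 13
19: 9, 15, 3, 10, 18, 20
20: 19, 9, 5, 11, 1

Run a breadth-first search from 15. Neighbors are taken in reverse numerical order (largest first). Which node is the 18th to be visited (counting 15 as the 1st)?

Visit 15; enqueue 19, 16, 11, 10, 9, 6 → queue [19, 16, 11, 10, 9, 6]
Visit 19; enqueue 20, 18, 3 → queue [16, 11, 10, 9, 6, 20, 18, 3]
Visit 16; enqueue 8, 5, 4, 2 → queue [11, 10, 9, 6, 20, 18, 3, 8, 5, 4, 2]
Visit 11 → queue [10, 9, 6, 20, 18, 3, 8, 5, 4, 2]
Visit 10; enqueue 14, 13, 12 → queue [9, 6, 20, 18, 3, 8, 5, 4, 2, 14, 13, 12]
Visit 9; enqueue 17, 7 → queue [6, 20, 18, 3, 8, 5, 4, 2, 14, 13, 12, 17, 7]
Visit 6; enqueue 1 → queue [20, 18, 3, 8, 5, 4, 2, 14, 13, 12, 17, 7, 1]
Visit 20 → queue [18, 3, 8, 5, 4, 2, 14, 13, 12, 17, 7, 1]
Visit 18 → queue [3, 8, 5, 4, 2, 14, 13, 12, 17, 7, 1]
Visit 3 → queue [8, 5, 4, 2, 14, 13, 12, 17, 7, 1]
Visit 8 → queue [5, 4, 2, 14, 13, 12, 17, 7, 1]
Visit 5 → queue [4, 2, 14, 13, 12, 17, 7, 1]
Visit 4 → queue [2, 14, 13, 12, 17, 7, 1]
Visit 2 → queue [14, 13, 12, 17, 7, 1]
Visit 14 → queue [13, 12, 17, 7, 1]
Visit 13 → queue [12, 17, 7, 1]
Visit 12 → queue [17, 7, 1]
Visit 17 → queue [7, 1]
Visit 7 → queue [1]
Visit 1 → queue []

Visit order: 15, 19, 16, 11, 10, 9, 6, 20, 18, 3, 8, 5, 4, 2, 14, 13, 12, 17, 7, 1

17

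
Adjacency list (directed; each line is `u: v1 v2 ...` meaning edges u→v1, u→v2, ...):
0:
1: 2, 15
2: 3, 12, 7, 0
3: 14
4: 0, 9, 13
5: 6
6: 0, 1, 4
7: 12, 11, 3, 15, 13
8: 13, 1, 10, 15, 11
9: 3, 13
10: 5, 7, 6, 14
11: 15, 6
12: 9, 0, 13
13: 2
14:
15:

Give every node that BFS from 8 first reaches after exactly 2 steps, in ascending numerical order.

Level 0: 8
Level 1: 1, 10, 11, 13, 15
Level 2: 2, 5, 6, 7, 14
Level 3: 0, 3, 4, 12
Level 4: 9

2, 5, 6, 7, 14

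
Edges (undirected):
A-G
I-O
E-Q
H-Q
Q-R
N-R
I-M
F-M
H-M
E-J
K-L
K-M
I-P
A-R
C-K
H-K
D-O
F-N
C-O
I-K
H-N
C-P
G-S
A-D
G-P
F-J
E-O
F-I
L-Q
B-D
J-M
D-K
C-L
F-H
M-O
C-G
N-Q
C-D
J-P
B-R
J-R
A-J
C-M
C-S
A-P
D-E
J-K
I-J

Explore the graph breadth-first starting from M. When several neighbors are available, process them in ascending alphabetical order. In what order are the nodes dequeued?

M -> C -> F -> H -> I -> J -> K -> O -> D -> G -> L -> P -> S -> N -> Q -> A -> E -> R -> B

Visit M; enqueue C, F, H, I, J, K, O → queue [C, F, H, I, J, K, O]
Visit C; enqueue D, G, L, P, S → queue [F, H, I, J, K, O, D, G, L, P, S]
Visit F; enqueue N → queue [H, I, J, K, O, D, G, L, P, S, N]
Visit H; enqueue Q → queue [I, J, K, O, D, G, L, P, S, N, Q]
Visit I → queue [J, K, O, D, G, L, P, S, N, Q]
Visit J; enqueue A, E, R → queue [K, O, D, G, L, P, S, N, Q, A, E, R]
Visit K → queue [O, D, G, L, P, S, N, Q, A, E, R]
Visit O → queue [D, G, L, P, S, N, Q, A, E, R]
Visit D; enqueue B → queue [G, L, P, S, N, Q, A, E, R, B]
Visit G → queue [L, P, S, N, Q, A, E, R, B]
Visit L → queue [P, S, N, Q, A, E, R, B]
Visit P → queue [S, N, Q, A, E, R, B]
Visit S → queue [N, Q, A, E, R, B]
Visit N → queue [Q, A, E, R, B]
Visit Q → queue [A, E, R, B]
Visit A → queue [E, R, B]
Visit E → queue [R, B]
Visit R → queue [B]
Visit B → queue []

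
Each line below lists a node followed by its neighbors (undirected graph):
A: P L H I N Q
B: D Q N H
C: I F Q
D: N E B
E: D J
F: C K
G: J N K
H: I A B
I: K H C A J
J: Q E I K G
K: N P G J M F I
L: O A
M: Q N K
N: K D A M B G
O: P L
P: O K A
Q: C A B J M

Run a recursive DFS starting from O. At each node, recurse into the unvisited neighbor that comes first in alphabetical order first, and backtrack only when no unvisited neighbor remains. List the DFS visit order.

O, L, A, H, B, D, E, J, G, K, F, C, I, Q, M, N, P

Visit O
O → L
L → A
A → H
H → B
B → D
D → E
E → J
J → G
G → K
K → F
F → C
C → I
C → Q
Q → M
M → N
K → P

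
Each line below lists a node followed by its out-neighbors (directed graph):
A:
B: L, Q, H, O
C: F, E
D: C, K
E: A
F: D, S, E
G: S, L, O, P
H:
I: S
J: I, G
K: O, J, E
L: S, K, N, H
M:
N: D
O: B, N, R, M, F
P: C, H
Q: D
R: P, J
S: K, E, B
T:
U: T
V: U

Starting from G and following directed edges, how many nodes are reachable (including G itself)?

BFS from G visits: G, S, L, O, P, K, E, B, N, H, R, M, F, C, J, A, Q, D, I
Reachable nodes: 19 of 22 total.

19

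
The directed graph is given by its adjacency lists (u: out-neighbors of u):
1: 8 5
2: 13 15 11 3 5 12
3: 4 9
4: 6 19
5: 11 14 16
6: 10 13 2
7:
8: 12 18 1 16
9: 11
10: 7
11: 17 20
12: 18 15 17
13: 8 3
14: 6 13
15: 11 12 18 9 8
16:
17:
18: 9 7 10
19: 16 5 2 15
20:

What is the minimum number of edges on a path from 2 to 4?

Level 0: 2
Level 1: 3, 5, 11, 12, 13, 15
Level 2: 4, 8, 9, 14, 16, 17, 18, 20
Level 3: 1, 6, 7, 10, 19
4 first appears at level 2.

2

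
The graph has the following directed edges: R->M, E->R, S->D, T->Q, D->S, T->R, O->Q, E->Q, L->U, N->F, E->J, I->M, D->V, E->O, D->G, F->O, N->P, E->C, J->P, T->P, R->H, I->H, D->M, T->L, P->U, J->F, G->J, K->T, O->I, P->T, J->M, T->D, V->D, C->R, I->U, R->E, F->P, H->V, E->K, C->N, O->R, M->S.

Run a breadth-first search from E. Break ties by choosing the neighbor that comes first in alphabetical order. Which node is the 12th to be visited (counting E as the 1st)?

T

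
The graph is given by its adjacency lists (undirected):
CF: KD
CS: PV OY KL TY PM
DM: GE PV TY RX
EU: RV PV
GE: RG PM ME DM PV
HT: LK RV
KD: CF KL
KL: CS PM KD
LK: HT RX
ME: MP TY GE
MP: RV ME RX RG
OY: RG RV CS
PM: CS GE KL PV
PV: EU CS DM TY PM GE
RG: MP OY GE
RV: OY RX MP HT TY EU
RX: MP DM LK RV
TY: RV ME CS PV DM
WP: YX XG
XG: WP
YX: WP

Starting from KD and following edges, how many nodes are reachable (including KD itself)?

BFS from KD visits: KD, KL, CF, PM, CS, PV, GE, TY, OY, EU, DM, RG, ME, RV, RX, MP, HT, LK
Reachable nodes: 18 of 21 total.

18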